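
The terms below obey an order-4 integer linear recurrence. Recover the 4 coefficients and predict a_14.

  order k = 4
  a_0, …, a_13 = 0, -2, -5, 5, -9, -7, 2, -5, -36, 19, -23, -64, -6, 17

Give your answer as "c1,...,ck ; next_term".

-1,0,2,3 ; -214

  a_4 = -1·5 + 0·-5 + 2·-2 + 3·0 = -9
  a_5 = -1·-9 + 0·5 + 2·-5 + 3·-2 = -7
  a_6 = -1·-7 + 0·-9 + 2·5 + 3·-5 = 2
  a_7 = -1·2 + 0·-7 + 2·-9 + 3·5 = -5
  a_8 = -1·-5 + 0·2 + 2·-7 + 3·-9 = -36
  a_9 = -1·-36 + 0·-5 + 2·2 + 3·-7 = 19
  a_10 = -1·19 + 0·-36 + 2·-5 + 3·2 = -23
  a_11 = -1·-23 + 0·19 + 2·-36 + 3·-5 = -64
  a_12 = -1·-64 + 0·-23 + 2·19 + 3·-36 = -6
  a_13 = -1·-6 + 0·-64 + 2·-23 + 3·19 = 17
  a_14 = -1·17 + 0·-6 + 2·-64 + 3·-23 = -214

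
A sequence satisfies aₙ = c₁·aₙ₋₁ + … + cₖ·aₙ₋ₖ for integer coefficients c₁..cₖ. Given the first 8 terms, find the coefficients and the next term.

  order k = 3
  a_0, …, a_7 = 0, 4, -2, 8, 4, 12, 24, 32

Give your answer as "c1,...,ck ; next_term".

0,2,2 ; 72

  a_3 = 0·-2 + 2·4 + 2·0 = 8
  a_4 = 0·8 + 2·-2 + 2·4 = 4
  a_5 = 0·4 + 2·8 + 2·-2 = 12
  a_6 = 0·12 + 2·4 + 2·8 = 24
  a_7 = 0·24 + 2·12 + 2·4 = 32
  a_8 = 0·32 + 2·24 + 2·12 = 72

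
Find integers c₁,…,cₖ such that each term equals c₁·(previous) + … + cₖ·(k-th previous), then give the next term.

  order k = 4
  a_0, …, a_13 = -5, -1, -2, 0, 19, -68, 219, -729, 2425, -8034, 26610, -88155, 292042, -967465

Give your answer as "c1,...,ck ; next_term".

-4,-3,-3,-2 ; 3204979

  a_4 = -4·0 + -3·-2 + -3·-1 + -2·-5 = 19
  a_5 = -4·19 + -3·0 + -3·-2 + -2·-1 = -68
  a_6 = -4·-68 + -3·19 + -3·0 + -2·-2 = 219
  a_7 = -4·219 + -3·-68 + -3·19 + -2·0 = -729
  a_8 = -4·-729 + -3·219 + -3·-68 + -2·19 = 2425
  a_9 = -4·2425 + -3·-729 + -3·219 + -2·-68 = -8034
  a_10 = -4·-8034 + -3·2425 + -3·-729 + -2·219 = 26610
  a_11 = -4·26610 + -3·-8034 + -3·2425 + -2·-729 = -88155
  a_12 = -4·-88155 + -3·26610 + -3·-8034 + -2·2425 = 292042
  a_13 = -4·292042 + -3·-88155 + -3·26610 + -2·-8034 = -967465
  a_14 = -4·-967465 + -3·292042 + -3·-88155 + -2·26610 = 3204979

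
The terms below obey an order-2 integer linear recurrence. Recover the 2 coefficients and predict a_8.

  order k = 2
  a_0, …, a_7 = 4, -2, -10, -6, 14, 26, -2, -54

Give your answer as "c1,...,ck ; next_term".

  a_2 = 1·-2 + -2·4 = -10
  a_3 = 1·-10 + -2·-2 = -6
  a_4 = 1·-6 + -2·-10 = 14
  a_5 = 1·14 + -2·-6 = 26
  a_6 = 1·26 + -2·14 = -2
  a_7 = 1·-2 + -2·26 = -54
  a_8 = 1·-54 + -2·-2 = -50

1,-2 ; -50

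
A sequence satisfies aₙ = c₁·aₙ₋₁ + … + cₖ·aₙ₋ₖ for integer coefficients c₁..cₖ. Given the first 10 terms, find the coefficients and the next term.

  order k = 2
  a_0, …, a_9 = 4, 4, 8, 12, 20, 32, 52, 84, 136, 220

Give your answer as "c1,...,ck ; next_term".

  a_2 = 1·4 + 1·4 = 8
  a_3 = 1·8 + 1·4 = 12
  a_4 = 1·12 + 1·8 = 20
  a_5 = 1·20 + 1·12 = 32
  a_6 = 1·32 + 1·20 = 52
  a_7 = 1·52 + 1·32 = 84
  a_8 = 1·84 + 1·52 = 136
  a_9 = 1·136 + 1·84 = 220
  a_10 = 1·220 + 1·136 = 356

1,1 ; 356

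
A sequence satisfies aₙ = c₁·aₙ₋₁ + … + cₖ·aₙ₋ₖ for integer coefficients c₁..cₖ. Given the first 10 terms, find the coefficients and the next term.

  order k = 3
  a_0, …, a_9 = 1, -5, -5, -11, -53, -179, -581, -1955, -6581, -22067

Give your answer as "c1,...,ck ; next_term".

  a_3 = 3·-5 + 0·-5 + 4·1 = -11
  a_4 = 3·-11 + 0·-5 + 4·-5 = -53
  a_5 = 3·-53 + 0·-11 + 4·-5 = -179
  a_6 = 3·-179 + 0·-53 + 4·-11 = -581
  a_7 = 3·-581 + 0·-179 + 4·-53 = -1955
  a_8 = 3·-1955 + 0·-581 + 4·-179 = -6581
  a_9 = 3·-6581 + 0·-1955 + 4·-581 = -22067
  a_10 = 3·-22067 + 0·-6581 + 4·-1955 = -74021

3,0,4 ; -74021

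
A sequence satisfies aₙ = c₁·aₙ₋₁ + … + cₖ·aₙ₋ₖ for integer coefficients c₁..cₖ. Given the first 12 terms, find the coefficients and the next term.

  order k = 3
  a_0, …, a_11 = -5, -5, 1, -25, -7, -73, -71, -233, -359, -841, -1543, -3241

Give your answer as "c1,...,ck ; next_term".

0,3,2 ; -6311

  a_3 = 0·1 + 3·-5 + 2·-5 = -25
  a_4 = 0·-25 + 3·1 + 2·-5 = -7
  a_5 = 0·-7 + 3·-25 + 2·1 = -73
  a_6 = 0·-73 + 3·-7 + 2·-25 = -71
  a_7 = 0·-71 + 3·-73 + 2·-7 = -233
  a_8 = 0·-233 + 3·-71 + 2·-73 = -359
  a_9 = 0·-359 + 3·-233 + 2·-71 = -841
  a_10 = 0·-841 + 3·-359 + 2·-233 = -1543
  a_11 = 0·-1543 + 3·-841 + 2·-359 = -3241
  a_12 = 0·-3241 + 3·-1543 + 2·-841 = -6311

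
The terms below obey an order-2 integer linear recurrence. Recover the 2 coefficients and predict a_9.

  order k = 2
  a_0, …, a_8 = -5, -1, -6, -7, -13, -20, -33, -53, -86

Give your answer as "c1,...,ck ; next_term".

  a_2 = 1·-1 + 1·-5 = -6
  a_3 = 1·-6 + 1·-1 = -7
  a_4 = 1·-7 + 1·-6 = -13
  a_5 = 1·-13 + 1·-7 = -20
  a_6 = 1·-20 + 1·-13 = -33
  a_7 = 1·-33 + 1·-20 = -53
  a_8 = 1·-53 + 1·-33 = -86
  a_9 = 1·-86 + 1·-53 = -139

1,1 ; -139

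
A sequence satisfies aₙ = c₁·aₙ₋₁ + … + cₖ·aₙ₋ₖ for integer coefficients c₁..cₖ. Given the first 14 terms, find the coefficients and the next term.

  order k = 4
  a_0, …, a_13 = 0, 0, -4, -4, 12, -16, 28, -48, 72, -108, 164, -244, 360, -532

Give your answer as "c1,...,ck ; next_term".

  a_4 = -2·-4 + -1·-4 + -1·0 + -1·0 = 12
  a_5 = -2·12 + -1·-4 + -1·-4 + -1·0 = -16
  a_6 = -2·-16 + -1·12 + -1·-4 + -1·-4 = 28
  a_7 = -2·28 + -1·-16 + -1·12 + -1·-4 = -48
  a_8 = -2·-48 + -1·28 + -1·-16 + -1·12 = 72
  a_9 = -2·72 + -1·-48 + -1·28 + -1·-16 = -108
  a_10 = -2·-108 + -1·72 + -1·-48 + -1·28 = 164
  a_11 = -2·164 + -1·-108 + -1·72 + -1·-48 = -244
  a_12 = -2·-244 + -1·164 + -1·-108 + -1·72 = 360
  a_13 = -2·360 + -1·-244 + -1·164 + -1·-108 = -532
  a_14 = -2·-532 + -1·360 + -1·-244 + -1·164 = 784

-2,-1,-1,-1 ; 784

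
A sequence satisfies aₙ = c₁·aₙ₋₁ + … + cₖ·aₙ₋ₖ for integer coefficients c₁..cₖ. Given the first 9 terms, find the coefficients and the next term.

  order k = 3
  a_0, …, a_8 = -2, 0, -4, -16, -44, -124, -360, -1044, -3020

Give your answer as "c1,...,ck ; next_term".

  a_3 = 3·-4 + -1·0 + 2·-2 = -16
  a_4 = 3·-16 + -1·-4 + 2·0 = -44
  a_5 = 3·-44 + -1·-16 + 2·-4 = -124
  a_6 = 3·-124 + -1·-44 + 2·-16 = -360
  a_7 = 3·-360 + -1·-124 + 2·-44 = -1044
  a_8 = 3·-1044 + -1·-360 + 2·-124 = -3020
  a_9 = 3·-3020 + -1·-1044 + 2·-360 = -8736

3,-1,2 ; -8736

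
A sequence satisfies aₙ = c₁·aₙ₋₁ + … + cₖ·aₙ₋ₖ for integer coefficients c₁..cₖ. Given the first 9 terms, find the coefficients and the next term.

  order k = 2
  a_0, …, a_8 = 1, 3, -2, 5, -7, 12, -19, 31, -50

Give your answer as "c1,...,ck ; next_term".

  a_2 = -1·3 + 1·1 = -2
  a_3 = -1·-2 + 1·3 = 5
  a_4 = -1·5 + 1·-2 = -7
  a_5 = -1·-7 + 1·5 = 12
  a_6 = -1·12 + 1·-7 = -19
  a_7 = -1·-19 + 1·12 = 31
  a_8 = -1·31 + 1·-19 = -50
  a_9 = -1·-50 + 1·31 = 81

-1,1 ; 81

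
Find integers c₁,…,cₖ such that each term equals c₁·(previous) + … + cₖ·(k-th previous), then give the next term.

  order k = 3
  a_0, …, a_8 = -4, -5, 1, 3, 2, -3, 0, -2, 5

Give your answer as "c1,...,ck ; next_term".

-1,0,-1 ; -5

  a_3 = -1·1 + 0·-5 + -1·-4 = 3
  a_4 = -1·3 + 0·1 + -1·-5 = 2
  a_5 = -1·2 + 0·3 + -1·1 = -3
  a_6 = -1·-3 + 0·2 + -1·3 = 0
  a_7 = -1·0 + 0·-3 + -1·2 = -2
  a_8 = -1·-2 + 0·0 + -1·-3 = 5
  a_9 = -1·5 + 0·-2 + -1·0 = -5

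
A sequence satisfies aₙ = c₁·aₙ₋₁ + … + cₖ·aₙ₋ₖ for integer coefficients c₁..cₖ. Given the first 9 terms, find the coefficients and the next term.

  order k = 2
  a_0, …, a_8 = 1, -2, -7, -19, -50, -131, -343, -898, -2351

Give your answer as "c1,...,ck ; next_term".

  a_2 = 3·-2 + -1·1 = -7
  a_3 = 3·-7 + -1·-2 = -19
  a_4 = 3·-19 + -1·-7 = -50
  a_5 = 3·-50 + -1·-19 = -131
  a_6 = 3·-131 + -1·-50 = -343
  a_7 = 3·-343 + -1·-131 = -898
  a_8 = 3·-898 + -1·-343 = -2351
  a_9 = 3·-2351 + -1·-898 = -6155

3,-1 ; -6155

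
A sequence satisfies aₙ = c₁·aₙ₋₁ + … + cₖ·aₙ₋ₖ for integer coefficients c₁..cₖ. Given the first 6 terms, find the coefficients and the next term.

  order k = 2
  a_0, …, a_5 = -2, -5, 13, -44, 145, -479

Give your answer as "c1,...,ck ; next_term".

  a_2 = -3·-5 + 1·-2 = 13
  a_3 = -3·13 + 1·-5 = -44
  a_4 = -3·-44 + 1·13 = 145
  a_5 = -3·145 + 1·-44 = -479
  a_6 = -3·-479 + 1·145 = 1582

-3,1 ; 1582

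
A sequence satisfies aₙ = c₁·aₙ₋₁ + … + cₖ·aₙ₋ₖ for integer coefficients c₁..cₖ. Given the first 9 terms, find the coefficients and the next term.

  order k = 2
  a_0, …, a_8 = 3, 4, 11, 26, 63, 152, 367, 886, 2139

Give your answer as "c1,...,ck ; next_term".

2,1 ; 5164

  a_2 = 2·4 + 1·3 = 11
  a_3 = 2·11 + 1·4 = 26
  a_4 = 2·26 + 1·11 = 63
  a_5 = 2·63 + 1·26 = 152
  a_6 = 2·152 + 1·63 = 367
  a_7 = 2·367 + 1·152 = 886
  a_8 = 2·886 + 1·367 = 2139
  a_9 = 2·2139 + 1·886 = 5164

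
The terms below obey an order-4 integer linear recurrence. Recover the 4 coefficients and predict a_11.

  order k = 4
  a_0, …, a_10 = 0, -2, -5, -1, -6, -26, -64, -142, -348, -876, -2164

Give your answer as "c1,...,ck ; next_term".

  a_4 = 2·-1 + 0·-5 + 2·-2 + 2·0 = -6
  a_5 = 2·-6 + 0·-1 + 2·-5 + 2·-2 = -26
  a_6 = 2·-26 + 0·-6 + 2·-1 + 2·-5 = -64
  a_7 = 2·-64 + 0·-26 + 2·-6 + 2·-1 = -142
  a_8 = 2·-142 + 0·-64 + 2·-26 + 2·-6 = -348
  a_9 = 2·-348 + 0·-142 + 2·-64 + 2·-26 = -876
  a_10 = 2·-876 + 0·-348 + 2·-142 + 2·-64 = -2164
  a_11 = 2·-2164 + 0·-876 + 2·-348 + 2·-142 = -5308

2,0,2,2 ; -5308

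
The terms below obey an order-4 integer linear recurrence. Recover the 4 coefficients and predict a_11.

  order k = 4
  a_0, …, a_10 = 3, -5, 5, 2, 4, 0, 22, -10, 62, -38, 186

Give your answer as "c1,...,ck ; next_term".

  a_4 = -1·2 + 2·5 + 2·-5 + 2·3 = 4
  a_5 = -1·4 + 2·2 + 2·5 + 2·-5 = 0
  a_6 = -1·0 + 2·4 + 2·2 + 2·5 = 22
  a_7 = -1·22 + 2·0 + 2·4 + 2·2 = -10
  a_8 = -1·-10 + 2·22 + 2·0 + 2·4 = 62
  a_9 = -1·62 + 2·-10 + 2·22 + 2·0 = -38
  a_10 = -1·-38 + 2·62 + 2·-10 + 2·22 = 186
  a_11 = -1·186 + 2·-38 + 2·62 + 2·-10 = -158

-1,2,2,2 ; -158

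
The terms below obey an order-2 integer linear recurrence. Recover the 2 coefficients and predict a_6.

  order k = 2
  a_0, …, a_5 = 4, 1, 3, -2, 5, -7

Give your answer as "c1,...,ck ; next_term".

-1,1 ; 12

  a_2 = -1·1 + 1·4 = 3
  a_3 = -1·3 + 1·1 = -2
  a_4 = -1·-2 + 1·3 = 5
  a_5 = -1·5 + 1·-2 = -7
  a_6 = -1·-7 + 1·5 = 12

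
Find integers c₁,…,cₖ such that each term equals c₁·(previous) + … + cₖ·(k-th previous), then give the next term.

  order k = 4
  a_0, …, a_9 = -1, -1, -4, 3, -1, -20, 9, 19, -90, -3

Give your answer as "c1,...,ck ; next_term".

  a_4 = 0·3 + -1·-4 + 4·-1 + 1·-1 = -1
  a_5 = 0·-1 + -1·3 + 4·-4 + 1·-1 = -20
  a_6 = 0·-20 + -1·-1 + 4·3 + 1·-4 = 9
  a_7 = 0·9 + -1·-20 + 4·-1 + 1·3 = 19
  a_8 = 0·19 + -1·9 + 4·-20 + 1·-1 = -90
  a_9 = 0·-90 + -1·19 + 4·9 + 1·-20 = -3
  a_10 = 0·-3 + -1·-90 + 4·19 + 1·9 = 175

0,-1,4,1 ; 175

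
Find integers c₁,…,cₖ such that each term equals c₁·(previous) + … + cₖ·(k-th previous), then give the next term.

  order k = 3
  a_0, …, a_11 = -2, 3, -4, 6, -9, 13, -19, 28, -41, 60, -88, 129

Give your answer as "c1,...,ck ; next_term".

-1,0,-1 ; -189

  a_3 = -1·-4 + 0·3 + -1·-2 = 6
  a_4 = -1·6 + 0·-4 + -1·3 = -9
  a_5 = -1·-9 + 0·6 + -1·-4 = 13
  a_6 = -1·13 + 0·-9 + -1·6 = -19
  a_7 = -1·-19 + 0·13 + -1·-9 = 28
  a_8 = -1·28 + 0·-19 + -1·13 = -41
  a_9 = -1·-41 + 0·28 + -1·-19 = 60
  a_10 = -1·60 + 0·-41 + -1·28 = -88
  a_11 = -1·-88 + 0·60 + -1·-41 = 129
  a_12 = -1·129 + 0·-88 + -1·60 = -189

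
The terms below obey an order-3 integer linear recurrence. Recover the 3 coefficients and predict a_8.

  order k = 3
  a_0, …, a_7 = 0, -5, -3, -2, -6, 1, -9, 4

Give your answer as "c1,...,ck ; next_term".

  a_3 = -1·-3 + 1·-5 + 1·0 = -2
  a_4 = -1·-2 + 1·-3 + 1·-5 = -6
  a_5 = -1·-6 + 1·-2 + 1·-3 = 1
  a_6 = -1·1 + 1·-6 + 1·-2 = -9
  a_7 = -1·-9 + 1·1 + 1·-6 = 4
  a_8 = -1·4 + 1·-9 + 1·1 = -12

-1,1,1 ; -12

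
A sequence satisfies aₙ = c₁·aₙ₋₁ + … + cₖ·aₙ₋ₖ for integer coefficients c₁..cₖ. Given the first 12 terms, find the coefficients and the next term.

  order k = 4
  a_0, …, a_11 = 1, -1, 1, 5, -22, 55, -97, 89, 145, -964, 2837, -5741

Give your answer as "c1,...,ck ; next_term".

  a_4 = -3·5 + -3·1 + 1·-1 + -3·1 = -22
  a_5 = -3·-22 + -3·5 + 1·1 + -3·-1 = 55
  a_6 = -3·55 + -3·-22 + 1·5 + -3·1 = -97
  a_7 = -3·-97 + -3·55 + 1·-22 + -3·5 = 89
  a_8 = -3·89 + -3·-97 + 1·55 + -3·-22 = 145
  a_9 = -3·145 + -3·89 + 1·-97 + -3·55 = -964
  a_10 = -3·-964 + -3·145 + 1·89 + -3·-97 = 2837
  a_11 = -3·2837 + -3·-964 + 1·145 + -3·89 = -5741
  a_12 = -3·-5741 + -3·2837 + 1·-964 + -3·145 = 7313

-3,-3,1,-3 ; 7313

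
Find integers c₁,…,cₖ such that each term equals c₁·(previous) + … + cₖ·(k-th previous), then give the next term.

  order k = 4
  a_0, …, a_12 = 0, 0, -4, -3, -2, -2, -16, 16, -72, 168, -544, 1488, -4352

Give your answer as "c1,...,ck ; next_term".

  a_4 = -2·-3 + 2·-4 + 0·0 + 4·0 = -2
  a_5 = -2·-2 + 2·-3 + 0·-4 + 4·0 = -2
  a_6 = -2·-2 + 2·-2 + 0·-3 + 4·-4 = -16
  a_7 = -2·-16 + 2·-2 + 0·-2 + 4·-3 = 16
  a_8 = -2·16 + 2·-16 + 0·-2 + 4·-2 = -72
  a_9 = -2·-72 + 2·16 + 0·-16 + 4·-2 = 168
  a_10 = -2·168 + 2·-72 + 0·16 + 4·-16 = -544
  a_11 = -2·-544 + 2·168 + 0·-72 + 4·16 = 1488
  a_12 = -2·1488 + 2·-544 + 0·168 + 4·-72 = -4352
  a_13 = -2·-4352 + 2·1488 + 0·-544 + 4·168 = 12352

-2,2,0,4 ; 12352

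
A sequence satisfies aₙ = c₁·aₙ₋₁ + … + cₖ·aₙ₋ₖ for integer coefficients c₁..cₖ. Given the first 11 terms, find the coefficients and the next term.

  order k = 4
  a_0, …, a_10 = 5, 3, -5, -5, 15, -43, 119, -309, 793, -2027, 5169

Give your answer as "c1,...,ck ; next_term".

-3,-1,0,-1 ; -13171

  a_4 = -3·-5 + -1·-5 + 0·3 + -1·5 = 15
  a_5 = -3·15 + -1·-5 + 0·-5 + -1·3 = -43
  a_6 = -3·-43 + -1·15 + 0·-5 + -1·-5 = 119
  a_7 = -3·119 + -1·-43 + 0·15 + -1·-5 = -309
  a_8 = -3·-309 + -1·119 + 0·-43 + -1·15 = 793
  a_9 = -3·793 + -1·-309 + 0·119 + -1·-43 = -2027
  a_10 = -3·-2027 + -1·793 + 0·-309 + -1·119 = 5169
  a_11 = -3·5169 + -1·-2027 + 0·793 + -1·-309 = -13171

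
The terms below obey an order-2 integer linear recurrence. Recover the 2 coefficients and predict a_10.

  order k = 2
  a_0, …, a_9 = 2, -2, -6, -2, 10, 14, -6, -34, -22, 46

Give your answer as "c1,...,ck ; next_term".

  a_2 = 1·-2 + -2·2 = -6
  a_3 = 1·-6 + -2·-2 = -2
  a_4 = 1·-2 + -2·-6 = 10
  a_5 = 1·10 + -2·-2 = 14
  a_6 = 1·14 + -2·10 = -6
  a_7 = 1·-6 + -2·14 = -34
  a_8 = 1·-34 + -2·-6 = -22
  a_9 = 1·-22 + -2·-34 = 46
  a_10 = 1·46 + -2·-22 = 90

1,-2 ; 90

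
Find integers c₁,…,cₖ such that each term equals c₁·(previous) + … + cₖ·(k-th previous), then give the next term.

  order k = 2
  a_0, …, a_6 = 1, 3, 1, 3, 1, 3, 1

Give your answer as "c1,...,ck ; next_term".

  a_2 = 0·3 + 1·1 = 1
  a_3 = 0·1 + 1·3 = 3
  a_4 = 0·3 + 1·1 = 1
  a_5 = 0·1 + 1·3 = 3
  a_6 = 0·3 + 1·1 = 1
  a_7 = 0·1 + 1·3 = 3

0,1 ; 3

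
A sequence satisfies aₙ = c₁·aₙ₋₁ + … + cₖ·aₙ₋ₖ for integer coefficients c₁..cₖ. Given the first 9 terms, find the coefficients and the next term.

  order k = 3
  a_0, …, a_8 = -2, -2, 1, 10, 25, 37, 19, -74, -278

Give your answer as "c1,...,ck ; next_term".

  a_3 = 2·1 + -1·-2 + -3·-2 = 10
  a_4 = 2·10 + -1·1 + -3·-2 = 25
  a_5 = 2·25 + -1·10 + -3·1 = 37
  a_6 = 2·37 + -1·25 + -3·10 = 19
  a_7 = 2·19 + -1·37 + -3·25 = -74
  a_8 = 2·-74 + -1·19 + -3·37 = -278
  a_9 = 2·-278 + -1·-74 + -3·19 = -539

2,-1,-3 ; -539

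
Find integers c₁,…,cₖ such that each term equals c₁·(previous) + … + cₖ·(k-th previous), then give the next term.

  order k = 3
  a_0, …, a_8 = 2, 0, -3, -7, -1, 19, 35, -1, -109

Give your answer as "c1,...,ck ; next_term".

  a_3 = 1·-3 + -2·0 + -2·2 = -7
  a_4 = 1·-7 + -2·-3 + -2·0 = -1
  a_5 = 1·-1 + -2·-7 + -2·-3 = 19
  a_6 = 1·19 + -2·-1 + -2·-7 = 35
  a_7 = 1·35 + -2·19 + -2·-1 = -1
  a_8 = 1·-1 + -2·35 + -2·19 = -109
  a_9 = 1·-109 + -2·-1 + -2·35 = -177

1,-2,-2 ; -177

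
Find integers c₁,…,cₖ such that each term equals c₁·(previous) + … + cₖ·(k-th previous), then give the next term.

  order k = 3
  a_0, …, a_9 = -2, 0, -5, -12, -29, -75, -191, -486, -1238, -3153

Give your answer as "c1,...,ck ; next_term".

  a_3 = 2·-5 + 1·0 + 1·-2 = -12
  a_4 = 2·-12 + 1·-5 + 1·0 = -29
  a_5 = 2·-29 + 1·-12 + 1·-5 = -75
  a_6 = 2·-75 + 1·-29 + 1·-12 = -191
  a_7 = 2·-191 + 1·-75 + 1·-29 = -486
  a_8 = 2·-486 + 1·-191 + 1·-75 = -1238
  a_9 = 2·-1238 + 1·-486 + 1·-191 = -3153
  a_10 = 2·-3153 + 1·-1238 + 1·-486 = -8030

2,1,1 ; -8030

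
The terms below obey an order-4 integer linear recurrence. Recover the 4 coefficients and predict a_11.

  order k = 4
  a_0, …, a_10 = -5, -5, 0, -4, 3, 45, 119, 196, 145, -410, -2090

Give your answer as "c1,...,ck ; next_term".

  a_4 = 3·-4 + -4·0 + 1·-5 + -4·-5 = 3
  a_5 = 3·3 + -4·-4 + 1·0 + -4·-5 = 45
  a_6 = 3·45 + -4·3 + 1·-4 + -4·0 = 119
  a_7 = 3·119 + -4·45 + 1·3 + -4·-4 = 196
  a_8 = 3·196 + -4·119 + 1·45 + -4·3 = 145
  a_9 = 3·145 + -4·196 + 1·119 + -4·45 = -410
  a_10 = 3·-410 + -4·145 + 1·196 + -4·119 = -2090
  a_11 = 3·-2090 + -4·-410 + 1·145 + -4·196 = -5269

3,-4,1,-4 ; -5269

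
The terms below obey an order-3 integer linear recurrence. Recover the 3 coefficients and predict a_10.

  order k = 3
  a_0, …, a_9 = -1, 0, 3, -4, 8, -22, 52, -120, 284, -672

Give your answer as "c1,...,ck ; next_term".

-2,0,-2 ; 1584

  a_3 = -2·3 + 0·0 + -2·-1 = -4
  a_4 = -2·-4 + 0·3 + -2·0 = 8
  a_5 = -2·8 + 0·-4 + -2·3 = -22
  a_6 = -2·-22 + 0·8 + -2·-4 = 52
  a_7 = -2·52 + 0·-22 + -2·8 = -120
  a_8 = -2·-120 + 0·52 + -2·-22 = 284
  a_9 = -2·284 + 0·-120 + -2·52 = -672
  a_10 = -2·-672 + 0·284 + -2·-120 = 1584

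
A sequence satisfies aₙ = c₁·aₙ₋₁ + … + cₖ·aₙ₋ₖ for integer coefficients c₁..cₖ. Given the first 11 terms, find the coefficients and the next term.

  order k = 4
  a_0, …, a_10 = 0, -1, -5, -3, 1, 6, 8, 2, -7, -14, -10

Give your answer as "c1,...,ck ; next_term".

  a_4 = 0·-3 + 0·-5 + -1·-1 + -1·0 = 1
  a_5 = 0·1 + 0·-3 + -1·-5 + -1·-1 = 6
  a_6 = 0·6 + 0·1 + -1·-3 + -1·-5 = 8
  a_7 = 0·8 + 0·6 + -1·1 + -1·-3 = 2
  a_8 = 0·2 + 0·8 + -1·6 + -1·1 = -7
  a_9 = 0·-7 + 0·2 + -1·8 + -1·6 = -14
  a_10 = 0·-14 + 0·-7 + -1·2 + -1·8 = -10
  a_11 = 0·-10 + 0·-14 + -1·-7 + -1·2 = 5

0,0,-1,-1 ; 5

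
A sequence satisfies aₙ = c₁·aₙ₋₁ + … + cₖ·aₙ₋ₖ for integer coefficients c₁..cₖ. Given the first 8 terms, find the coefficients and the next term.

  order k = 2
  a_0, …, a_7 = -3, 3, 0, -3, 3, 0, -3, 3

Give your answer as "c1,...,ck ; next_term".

-1,-1 ; 0

  a_2 = -1·3 + -1·-3 = 0
  a_3 = -1·0 + -1·3 = -3
  a_4 = -1·-3 + -1·0 = 3
  a_5 = -1·3 + -1·-3 = 0
  a_6 = -1·0 + -1·3 = -3
  a_7 = -1·-3 + -1·0 = 3
  a_8 = -1·3 + -1·-3 = 0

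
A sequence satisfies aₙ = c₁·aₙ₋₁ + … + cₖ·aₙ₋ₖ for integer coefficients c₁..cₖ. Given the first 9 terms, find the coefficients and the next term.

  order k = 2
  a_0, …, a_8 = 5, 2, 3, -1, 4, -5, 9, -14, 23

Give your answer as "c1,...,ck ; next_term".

-1,1 ; -37

  a_2 = -1·2 + 1·5 = 3
  a_3 = -1·3 + 1·2 = -1
  a_4 = -1·-1 + 1·3 = 4
  a_5 = -1·4 + 1·-1 = -5
  a_6 = -1·-5 + 1·4 = 9
  a_7 = -1·9 + 1·-5 = -14
  a_8 = -1·-14 + 1·9 = 23
  a_9 = -1·23 + 1·-14 = -37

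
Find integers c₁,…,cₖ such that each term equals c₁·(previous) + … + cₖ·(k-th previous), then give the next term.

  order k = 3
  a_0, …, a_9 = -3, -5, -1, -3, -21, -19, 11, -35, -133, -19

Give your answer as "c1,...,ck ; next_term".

  a_3 = 1·-1 + -2·-5 + 4·-3 = -3
  a_4 = 1·-3 + -2·-1 + 4·-5 = -21
  a_5 = 1·-21 + -2·-3 + 4·-1 = -19
  a_6 = 1·-19 + -2·-21 + 4·-3 = 11
  a_7 = 1·11 + -2·-19 + 4·-21 = -35
  a_8 = 1·-35 + -2·11 + 4·-19 = -133
  a_9 = 1·-133 + -2·-35 + 4·11 = -19
  a_10 = 1·-19 + -2·-133 + 4·-35 = 107

1,-2,4 ; 107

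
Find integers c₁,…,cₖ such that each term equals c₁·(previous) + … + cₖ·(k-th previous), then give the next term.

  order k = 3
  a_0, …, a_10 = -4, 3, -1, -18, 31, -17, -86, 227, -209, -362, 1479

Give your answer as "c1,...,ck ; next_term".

  a_3 = -1·-1 + -1·3 + 4·-4 = -18
  a_4 = -1·-18 + -1·-1 + 4·3 = 31
  a_5 = -1·31 + -1·-18 + 4·-1 = -17
  a_6 = -1·-17 + -1·31 + 4·-18 = -86
  a_7 = -1·-86 + -1·-17 + 4·31 = 227
  a_8 = -1·227 + -1·-86 + 4·-17 = -209
  a_9 = -1·-209 + -1·227 + 4·-86 = -362
  a_10 = -1·-362 + -1·-209 + 4·227 = 1479
  a_11 = -1·1479 + -1·-362 + 4·-209 = -1953

-1,-1,4 ; -1953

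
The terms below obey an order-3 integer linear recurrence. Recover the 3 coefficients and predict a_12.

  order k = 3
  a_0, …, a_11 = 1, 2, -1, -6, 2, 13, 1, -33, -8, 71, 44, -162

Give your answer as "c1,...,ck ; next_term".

  a_3 = -1·-1 + -2·2 + -3·1 = -6
  a_4 = -1·-6 + -2·-1 + -3·2 = 2
  a_5 = -1·2 + -2·-6 + -3·-1 = 13
  a_6 = -1·13 + -2·2 + -3·-6 = 1
  a_7 = -1·1 + -2·13 + -3·2 = -33
  a_8 = -1·-33 + -2·1 + -3·13 = -8
  a_9 = -1·-8 + -2·-33 + -3·1 = 71
  a_10 = -1·71 + -2·-8 + -3·-33 = 44
  a_11 = -1·44 + -2·71 + -3·-8 = -162
  a_12 = -1·-162 + -2·44 + -3·71 = -139

-1,-2,-3 ; -139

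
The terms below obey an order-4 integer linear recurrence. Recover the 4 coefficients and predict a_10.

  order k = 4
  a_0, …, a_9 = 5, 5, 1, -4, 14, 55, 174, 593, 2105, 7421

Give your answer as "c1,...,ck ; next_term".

  a_4 = 3·-4 + 1·1 + 2·5 + 3·5 = 14
  a_5 = 3·14 + 1·-4 + 2·1 + 3·5 = 55
  a_6 = 3·55 + 1·14 + 2·-4 + 3·1 = 174
  a_7 = 3·174 + 1·55 + 2·14 + 3·-4 = 593
  a_8 = 3·593 + 1·174 + 2·55 + 3·14 = 2105
  a_9 = 3·2105 + 1·593 + 2·174 + 3·55 = 7421
  a_10 = 3·7421 + 1·2105 + 2·593 + 3·174 = 26076

3,1,2,3 ; 26076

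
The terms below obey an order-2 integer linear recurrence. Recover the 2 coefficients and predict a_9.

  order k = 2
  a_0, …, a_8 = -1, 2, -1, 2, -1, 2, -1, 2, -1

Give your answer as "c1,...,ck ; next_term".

0,1 ; 2

  a_2 = 0·2 + 1·-1 = -1
  a_3 = 0·-1 + 1·2 = 2
  a_4 = 0·2 + 1·-1 = -1
  a_5 = 0·-1 + 1·2 = 2
  a_6 = 0·2 + 1·-1 = -1
  a_7 = 0·-1 + 1·2 = 2
  a_8 = 0·2 + 1·-1 = -1
  a_9 = 0·-1 + 1·2 = 2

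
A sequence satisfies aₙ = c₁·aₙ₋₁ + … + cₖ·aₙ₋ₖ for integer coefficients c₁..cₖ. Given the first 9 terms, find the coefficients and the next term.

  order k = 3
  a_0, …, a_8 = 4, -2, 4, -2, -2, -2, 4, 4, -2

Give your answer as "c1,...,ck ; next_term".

0,-1,-1 ; -8

  a_3 = 0·4 + -1·-2 + -1·4 = -2
  a_4 = 0·-2 + -1·4 + -1·-2 = -2
  a_5 = 0·-2 + -1·-2 + -1·4 = -2
  a_6 = 0·-2 + -1·-2 + -1·-2 = 4
  a_7 = 0·4 + -1·-2 + -1·-2 = 4
  a_8 = 0·4 + -1·4 + -1·-2 = -2
  a_9 = 0·-2 + -1·4 + -1·4 = -8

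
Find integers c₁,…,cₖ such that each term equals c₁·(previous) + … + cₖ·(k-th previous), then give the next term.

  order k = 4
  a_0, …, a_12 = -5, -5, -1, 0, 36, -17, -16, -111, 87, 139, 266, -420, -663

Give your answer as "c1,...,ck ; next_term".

-1,-1,-4,-3 ; -398

  a_4 = -1·0 + -1·-1 + -4·-5 + -3·-5 = 36
  a_5 = -1·36 + -1·0 + -4·-1 + -3·-5 = -17
  a_6 = -1·-17 + -1·36 + -4·0 + -3·-1 = -16
  a_7 = -1·-16 + -1·-17 + -4·36 + -3·0 = -111
  a_8 = -1·-111 + -1·-16 + -4·-17 + -3·36 = 87
  a_9 = -1·87 + -1·-111 + -4·-16 + -3·-17 = 139
  a_10 = -1·139 + -1·87 + -4·-111 + -3·-16 = 266
  a_11 = -1·266 + -1·139 + -4·87 + -3·-111 = -420
  a_12 = -1·-420 + -1·266 + -4·139 + -3·87 = -663
  a_13 = -1·-663 + -1·-420 + -4·266 + -3·139 = -398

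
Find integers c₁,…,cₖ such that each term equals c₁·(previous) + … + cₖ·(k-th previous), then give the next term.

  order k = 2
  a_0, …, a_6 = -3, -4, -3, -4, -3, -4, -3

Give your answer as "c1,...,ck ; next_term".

0,1 ; -4

  a_2 = 0·-4 + 1·-3 = -3
  a_3 = 0·-3 + 1·-4 = -4
  a_4 = 0·-4 + 1·-3 = -3
  a_5 = 0·-3 + 1·-4 = -4
  a_6 = 0·-4 + 1·-3 = -3
  a_7 = 0·-3 + 1·-4 = -4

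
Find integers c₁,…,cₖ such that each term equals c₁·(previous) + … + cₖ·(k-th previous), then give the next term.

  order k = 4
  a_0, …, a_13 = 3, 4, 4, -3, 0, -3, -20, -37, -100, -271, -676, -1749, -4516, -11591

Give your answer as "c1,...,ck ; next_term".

  a_4 = 2·-3 + 1·4 + 2·4 + -2·3 = 0
  a_5 = 2·0 + 1·-3 + 2·4 + -2·4 = -3
  a_6 = 2·-3 + 1·0 + 2·-3 + -2·4 = -20
  a_7 = 2·-20 + 1·-3 + 2·0 + -2·-3 = -37
  a_8 = 2·-37 + 1·-20 + 2·-3 + -2·0 = -100
  a_9 = 2·-100 + 1·-37 + 2·-20 + -2·-3 = -271
  a_10 = 2·-271 + 1·-100 + 2·-37 + -2·-20 = -676
  a_11 = 2·-676 + 1·-271 + 2·-100 + -2·-37 = -1749
  a_12 = 2·-1749 + 1·-676 + 2·-271 + -2·-100 = -4516
  a_13 = 2·-4516 + 1·-1749 + 2·-676 + -2·-271 = -11591
  a_14 = 2·-11591 + 1·-4516 + 2·-1749 + -2·-676 = -29844

2,1,2,-2 ; -29844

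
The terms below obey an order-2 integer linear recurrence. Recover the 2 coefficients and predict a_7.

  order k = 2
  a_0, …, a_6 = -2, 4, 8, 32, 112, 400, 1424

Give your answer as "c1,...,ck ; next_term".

  a_2 = 3·4 + 2·-2 = 8
  a_3 = 3·8 + 2·4 = 32
  a_4 = 3·32 + 2·8 = 112
  a_5 = 3·112 + 2·32 = 400
  a_6 = 3·400 + 2·112 = 1424
  a_7 = 3·1424 + 2·400 = 5072

3,2 ; 5072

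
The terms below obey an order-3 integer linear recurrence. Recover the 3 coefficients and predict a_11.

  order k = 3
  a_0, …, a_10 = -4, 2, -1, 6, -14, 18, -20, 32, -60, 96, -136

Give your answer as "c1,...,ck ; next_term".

  a_3 = -2·-1 + -2·2 + -2·-4 = 6
  a_4 = -2·6 + -2·-1 + -2·2 = -14
  a_5 = -2·-14 + -2·6 + -2·-1 = 18
  a_6 = -2·18 + -2·-14 + -2·6 = -20
  a_7 = -2·-20 + -2·18 + -2·-14 = 32
  a_8 = -2·32 + -2·-20 + -2·18 = -60
  a_9 = -2·-60 + -2·32 + -2·-20 = 96
  a_10 = -2·96 + -2·-60 + -2·32 = -136
  a_11 = -2·-136 + -2·96 + -2·-60 = 200

-2,-2,-2 ; 200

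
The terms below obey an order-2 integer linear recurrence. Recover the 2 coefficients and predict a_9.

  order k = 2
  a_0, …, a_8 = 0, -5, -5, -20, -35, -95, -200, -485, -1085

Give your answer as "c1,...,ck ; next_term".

  a_2 = 1·-5 + 3·0 = -5
  a_3 = 1·-5 + 3·-5 = -20
  a_4 = 1·-20 + 3·-5 = -35
  a_5 = 1·-35 + 3·-20 = -95
  a_6 = 1·-95 + 3·-35 = -200
  a_7 = 1·-200 + 3·-95 = -485
  a_8 = 1·-485 + 3·-200 = -1085
  a_9 = 1·-1085 + 3·-485 = -2540

1,3 ; -2540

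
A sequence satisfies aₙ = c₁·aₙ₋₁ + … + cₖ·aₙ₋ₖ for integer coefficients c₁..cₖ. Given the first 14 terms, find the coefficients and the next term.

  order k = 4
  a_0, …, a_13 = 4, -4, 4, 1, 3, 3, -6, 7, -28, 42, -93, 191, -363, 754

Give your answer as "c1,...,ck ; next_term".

  a_4 = -1·1 + 2·4 + -1·-4 + -2·4 = 3
  a_5 = -1·3 + 2·1 + -1·4 + -2·-4 = 3
  a_6 = -1·3 + 2·3 + -1·1 + -2·4 = -6
  a_7 = -1·-6 + 2·3 + -1·3 + -2·1 = 7
  a_8 = -1·7 + 2·-6 + -1·3 + -2·3 = -28
  a_9 = -1·-28 + 2·7 + -1·-6 + -2·3 = 42
  a_10 = -1·42 + 2·-28 + -1·7 + -2·-6 = -93
  a_11 = -1·-93 + 2·42 + -1·-28 + -2·7 = 191
  a_12 = -1·191 + 2·-93 + -1·42 + -2·-28 = -363
  a_13 = -1·-363 + 2·191 + -1·-93 + -2·42 = 754
  a_14 = -1·754 + 2·-363 + -1·191 + -2·-93 = -1485

-1,2,-1,-2 ; -1485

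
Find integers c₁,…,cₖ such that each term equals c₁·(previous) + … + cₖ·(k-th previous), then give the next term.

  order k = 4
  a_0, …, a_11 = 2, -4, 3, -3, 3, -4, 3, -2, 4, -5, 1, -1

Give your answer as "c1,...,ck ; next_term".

  a_4 = 0·-3 + -1·3 + -1·-4 + 1·2 = 3
  a_5 = 0·3 + -1·-3 + -1·3 + 1·-4 = -4
  a_6 = 0·-4 + -1·3 + -1·-3 + 1·3 = 3
  a_7 = 0·3 + -1·-4 + -1·3 + 1·-3 = -2
  a_8 = 0·-2 + -1·3 + -1·-4 + 1·3 = 4
  a_9 = 0·4 + -1·-2 + -1·3 + 1·-4 = -5
  a_10 = 0·-5 + -1·4 + -1·-2 + 1·3 = 1
  a_11 = 0·1 + -1·-5 + -1·4 + 1·-2 = -1
  a_12 = 0·-1 + -1·1 + -1·-5 + 1·4 = 8

0,-1,-1,1 ; 8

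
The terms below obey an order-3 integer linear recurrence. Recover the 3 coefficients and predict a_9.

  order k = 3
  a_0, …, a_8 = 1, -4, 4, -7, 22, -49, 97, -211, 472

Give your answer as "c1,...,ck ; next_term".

  a_3 = -2·4 + -1·-4 + -3·1 = -7
  a_4 = -2·-7 + -1·4 + -3·-4 = 22
  a_5 = -2·22 + -1·-7 + -3·4 = -49
  a_6 = -2·-49 + -1·22 + -3·-7 = 97
  a_7 = -2·97 + -1·-49 + -3·22 = -211
  a_8 = -2·-211 + -1·97 + -3·-49 = 472
  a_9 = -2·472 + -1·-211 + -3·97 = -1024

-2,-1,-3 ; -1024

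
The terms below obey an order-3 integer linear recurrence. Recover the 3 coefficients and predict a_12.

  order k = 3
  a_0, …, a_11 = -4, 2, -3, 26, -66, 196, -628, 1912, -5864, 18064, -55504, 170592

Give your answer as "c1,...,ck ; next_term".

-2,2,-4 ; -524448

  a_3 = -2·-3 + 2·2 + -4·-4 = 26
  a_4 = -2·26 + 2·-3 + -4·2 = -66
  a_5 = -2·-66 + 2·26 + -4·-3 = 196
  a_6 = -2·196 + 2·-66 + -4·26 = -628
  a_7 = -2·-628 + 2·196 + -4·-66 = 1912
  a_8 = -2·1912 + 2·-628 + -4·196 = -5864
  a_9 = -2·-5864 + 2·1912 + -4·-628 = 18064
  a_10 = -2·18064 + 2·-5864 + -4·1912 = -55504
  a_11 = -2·-55504 + 2·18064 + -4·-5864 = 170592
  a_12 = -2·170592 + 2·-55504 + -4·18064 = -524448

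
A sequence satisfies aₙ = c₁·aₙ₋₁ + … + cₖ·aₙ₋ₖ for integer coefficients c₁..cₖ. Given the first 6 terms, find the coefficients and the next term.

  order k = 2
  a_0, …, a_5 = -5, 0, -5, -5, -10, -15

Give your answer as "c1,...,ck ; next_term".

1,1 ; -25

  a_2 = 1·0 + 1·-5 = -5
  a_3 = 1·-5 + 1·0 = -5
  a_4 = 1·-5 + 1·-5 = -10
  a_5 = 1·-10 + 1·-5 = -15
  a_6 = 1·-15 + 1·-10 = -25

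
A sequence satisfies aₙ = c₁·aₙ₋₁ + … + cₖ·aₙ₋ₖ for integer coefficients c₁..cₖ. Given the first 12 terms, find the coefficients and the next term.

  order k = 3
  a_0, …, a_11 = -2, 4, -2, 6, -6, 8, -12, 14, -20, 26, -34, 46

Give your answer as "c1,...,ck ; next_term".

  a_3 = 0·-2 + 1·4 + -1·-2 = 6
  a_4 = 0·6 + 1·-2 + -1·4 = -6
  a_5 = 0·-6 + 1·6 + -1·-2 = 8
  a_6 = 0·8 + 1·-6 + -1·6 = -12
  a_7 = 0·-12 + 1·8 + -1·-6 = 14
  a_8 = 0·14 + 1·-12 + -1·8 = -20
  a_9 = 0·-20 + 1·14 + -1·-12 = 26
  a_10 = 0·26 + 1·-20 + -1·14 = -34
  a_11 = 0·-34 + 1·26 + -1·-20 = 46
  a_12 = 0·46 + 1·-34 + -1·26 = -60

0,1,-1 ; -60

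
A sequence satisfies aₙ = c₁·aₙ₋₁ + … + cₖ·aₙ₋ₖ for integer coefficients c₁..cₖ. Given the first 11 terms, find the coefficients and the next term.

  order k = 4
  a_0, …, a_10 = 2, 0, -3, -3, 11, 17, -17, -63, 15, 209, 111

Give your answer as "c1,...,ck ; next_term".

  a_4 = 1·-3 + -2·-3 + 0·0 + 4·2 = 11
  a_5 = 1·11 + -2·-3 + 0·-3 + 4·0 = 17
  a_6 = 1·17 + -2·11 + 0·-3 + 4·-3 = -17
  a_7 = 1·-17 + -2·17 + 0·11 + 4·-3 = -63
  a_8 = 1·-63 + -2·-17 + 0·17 + 4·11 = 15
  a_9 = 1·15 + -2·-63 + 0·-17 + 4·17 = 209
  a_10 = 1·209 + -2·15 + 0·-63 + 4·-17 = 111
  a_11 = 1·111 + -2·209 + 0·15 + 4·-63 = -559

1,-2,0,4 ; -559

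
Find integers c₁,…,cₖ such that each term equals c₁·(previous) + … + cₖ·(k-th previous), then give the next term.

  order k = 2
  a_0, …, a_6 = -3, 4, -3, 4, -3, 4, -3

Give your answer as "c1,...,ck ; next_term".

  a_2 = 0·4 + 1·-3 = -3
  a_3 = 0·-3 + 1·4 = 4
  a_4 = 0·4 + 1·-3 = -3
  a_5 = 0·-3 + 1·4 = 4
  a_6 = 0·4 + 1·-3 = -3
  a_7 = 0·-3 + 1·4 = 4

0,1 ; 4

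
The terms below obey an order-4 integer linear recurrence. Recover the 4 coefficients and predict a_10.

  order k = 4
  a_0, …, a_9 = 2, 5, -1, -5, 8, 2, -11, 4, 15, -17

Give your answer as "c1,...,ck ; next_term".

  a_4 = -1·-5 + -1·-1 + 0·5 + 1·2 = 8
  a_5 = -1·8 + -1·-5 + 0·-1 + 1·5 = 2
  a_6 = -1·2 + -1·8 + 0·-5 + 1·-1 = -11
  a_7 = -1·-11 + -1·2 + 0·8 + 1·-5 = 4
  a_8 = -1·4 + -1·-11 + 0·2 + 1·8 = 15
  a_9 = -1·15 + -1·4 + 0·-11 + 1·2 = -17
  a_10 = -1·-17 + -1·15 + 0·4 + 1·-11 = -9

-1,-1,0,1 ; -9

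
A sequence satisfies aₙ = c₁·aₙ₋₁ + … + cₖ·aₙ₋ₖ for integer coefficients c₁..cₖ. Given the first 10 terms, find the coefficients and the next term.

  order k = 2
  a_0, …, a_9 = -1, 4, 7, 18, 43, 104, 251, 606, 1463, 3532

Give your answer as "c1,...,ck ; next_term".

2,1 ; 8527

  a_2 = 2·4 + 1·-1 = 7
  a_3 = 2·7 + 1·4 = 18
  a_4 = 2·18 + 1·7 = 43
  a_5 = 2·43 + 1·18 = 104
  a_6 = 2·104 + 1·43 = 251
  a_7 = 2·251 + 1·104 = 606
  a_8 = 2·606 + 1·251 = 1463
  a_9 = 2·1463 + 1·606 = 3532
  a_10 = 2·3532 + 1·1463 = 8527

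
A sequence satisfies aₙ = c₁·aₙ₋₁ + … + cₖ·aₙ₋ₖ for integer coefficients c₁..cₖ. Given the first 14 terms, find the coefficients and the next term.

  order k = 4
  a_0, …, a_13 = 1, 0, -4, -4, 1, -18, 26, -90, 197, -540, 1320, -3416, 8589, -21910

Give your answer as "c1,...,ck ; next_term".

-2,2,2,1 ; 55486

  a_4 = -2·-4 + 2·-4 + 2·0 + 1·1 = 1
  a_5 = -2·1 + 2·-4 + 2·-4 + 1·0 = -18
  a_6 = -2·-18 + 2·1 + 2·-4 + 1·-4 = 26
  a_7 = -2·26 + 2·-18 + 2·1 + 1·-4 = -90
  a_8 = -2·-90 + 2·26 + 2·-18 + 1·1 = 197
  a_9 = -2·197 + 2·-90 + 2·26 + 1·-18 = -540
  a_10 = -2·-540 + 2·197 + 2·-90 + 1·26 = 1320
  a_11 = -2·1320 + 2·-540 + 2·197 + 1·-90 = -3416
  a_12 = -2·-3416 + 2·1320 + 2·-540 + 1·197 = 8589
  a_13 = -2·8589 + 2·-3416 + 2·1320 + 1·-540 = -21910
  a_14 = -2·-21910 + 2·8589 + 2·-3416 + 1·1320 = 55486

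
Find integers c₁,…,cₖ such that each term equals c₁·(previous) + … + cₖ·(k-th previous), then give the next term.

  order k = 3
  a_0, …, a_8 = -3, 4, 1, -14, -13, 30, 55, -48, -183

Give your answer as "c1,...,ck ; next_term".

  a_3 = 1·1 + -3·4 + 1·-3 = -14
  a_4 = 1·-14 + -3·1 + 1·4 = -13
  a_5 = 1·-13 + -3·-14 + 1·1 = 30
  a_6 = 1·30 + -3·-13 + 1·-14 = 55
  a_7 = 1·55 + -3·30 + 1·-13 = -48
  a_8 = 1·-48 + -3·55 + 1·30 = -183
  a_9 = 1·-183 + -3·-48 + 1·55 = 16

1,-3,1 ; 16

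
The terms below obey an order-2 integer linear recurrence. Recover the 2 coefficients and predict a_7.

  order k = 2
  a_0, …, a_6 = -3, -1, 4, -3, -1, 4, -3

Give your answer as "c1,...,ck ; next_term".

-1,-1 ; -1

  a_2 = -1·-1 + -1·-3 = 4
  a_3 = -1·4 + -1·-1 = -3
  a_4 = -1·-3 + -1·4 = -1
  a_5 = -1·-1 + -1·-3 = 4
  a_6 = -1·4 + -1·-1 = -3
  a_7 = -1·-3 + -1·4 = -1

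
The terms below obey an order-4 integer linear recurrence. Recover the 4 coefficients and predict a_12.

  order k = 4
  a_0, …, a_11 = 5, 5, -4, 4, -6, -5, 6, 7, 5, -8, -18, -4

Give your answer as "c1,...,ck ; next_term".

  a_4 = 0·4 + -1·-4 + -1·5 + -1·5 = -6
  a_5 = 0·-6 + -1·4 + -1·-4 + -1·5 = -5
  a_6 = 0·-5 + -1·-6 + -1·4 + -1·-4 = 6
  a_7 = 0·6 + -1·-5 + -1·-6 + -1·4 = 7
  a_8 = 0·7 + -1·6 + -1·-5 + -1·-6 = 5
  a_9 = 0·5 + -1·7 + -1·6 + -1·-5 = -8
  a_10 = 0·-8 + -1·5 + -1·7 + -1·6 = -18
  a_11 = 0·-18 + -1·-8 + -1·5 + -1·7 = -4
  a_12 = 0·-4 + -1·-18 + -1·-8 + -1·5 = 21

0,-1,-1,-1 ; 21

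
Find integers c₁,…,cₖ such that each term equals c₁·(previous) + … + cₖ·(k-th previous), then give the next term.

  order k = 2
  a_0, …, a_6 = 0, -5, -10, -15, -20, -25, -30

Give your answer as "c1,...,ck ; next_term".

2,-1 ; -35

  a_2 = 2·-5 + -1·0 = -10
  a_3 = 2·-10 + -1·-5 = -15
  a_4 = 2·-15 + -1·-10 = -20
  a_5 = 2·-20 + -1·-15 = -25
  a_6 = 2·-25 + -1·-20 = -30
  a_7 = 2·-30 + -1·-25 = -35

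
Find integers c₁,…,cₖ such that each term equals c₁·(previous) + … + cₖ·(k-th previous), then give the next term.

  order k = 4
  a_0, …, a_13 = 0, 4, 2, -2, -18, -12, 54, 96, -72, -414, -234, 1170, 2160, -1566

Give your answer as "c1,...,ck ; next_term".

0,-3,-3,-3 ; -9288

  a_4 = 0·-2 + -3·2 + -3·4 + -3·0 = -18
  a_5 = 0·-18 + -3·-2 + -3·2 + -3·4 = -12
  a_6 = 0·-12 + -3·-18 + -3·-2 + -3·2 = 54
  a_7 = 0·54 + -3·-12 + -3·-18 + -3·-2 = 96
  a_8 = 0·96 + -3·54 + -3·-12 + -3·-18 = -72
  a_9 = 0·-72 + -3·96 + -3·54 + -3·-12 = -414
  a_10 = 0·-414 + -3·-72 + -3·96 + -3·54 = -234
  a_11 = 0·-234 + -3·-414 + -3·-72 + -3·96 = 1170
  a_12 = 0·1170 + -3·-234 + -3·-414 + -3·-72 = 2160
  a_13 = 0·2160 + -3·1170 + -3·-234 + -3·-414 = -1566
  a_14 = 0·-1566 + -3·2160 + -3·1170 + -3·-234 = -9288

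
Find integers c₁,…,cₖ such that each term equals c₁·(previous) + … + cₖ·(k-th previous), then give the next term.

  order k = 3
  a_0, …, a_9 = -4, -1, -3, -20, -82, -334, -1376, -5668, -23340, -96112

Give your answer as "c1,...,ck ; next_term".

4,0,2 ; -395784

  a_3 = 4·-3 + 0·-1 + 2·-4 = -20
  a_4 = 4·-20 + 0·-3 + 2·-1 = -82
  a_5 = 4·-82 + 0·-20 + 2·-3 = -334
  a_6 = 4·-334 + 0·-82 + 2·-20 = -1376
  a_7 = 4·-1376 + 0·-334 + 2·-82 = -5668
  a_8 = 4·-5668 + 0·-1376 + 2·-334 = -23340
  a_9 = 4·-23340 + 0·-5668 + 2·-1376 = -96112
  a_10 = 4·-96112 + 0·-23340 + 2·-5668 = -395784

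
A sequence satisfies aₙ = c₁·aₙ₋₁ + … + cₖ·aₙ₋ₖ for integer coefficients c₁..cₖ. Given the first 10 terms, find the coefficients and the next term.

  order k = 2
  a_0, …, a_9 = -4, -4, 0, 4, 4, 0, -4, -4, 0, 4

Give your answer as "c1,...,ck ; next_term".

1,-1 ; 4

  a_2 = 1·-4 + -1·-4 = 0
  a_3 = 1·0 + -1·-4 = 4
  a_4 = 1·4 + -1·0 = 4
  a_5 = 1·4 + -1·4 = 0
  a_6 = 1·0 + -1·4 = -4
  a_7 = 1·-4 + -1·0 = -4
  a_8 = 1·-4 + -1·-4 = 0
  a_9 = 1·0 + -1·-4 = 4
  a_10 = 1·4 + -1·0 = 4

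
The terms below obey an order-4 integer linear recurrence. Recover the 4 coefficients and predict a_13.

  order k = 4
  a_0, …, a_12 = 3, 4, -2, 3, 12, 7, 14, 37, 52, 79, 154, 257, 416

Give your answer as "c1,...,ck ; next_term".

  a_4 = 0·3 + 1·-2 + 2·4 + 2·3 = 12
  a_5 = 0·12 + 1·3 + 2·-2 + 2·4 = 7
  a_6 = 0·7 + 1·12 + 2·3 + 2·-2 = 14
  a_7 = 0·14 + 1·7 + 2·12 + 2·3 = 37
  a_8 = 0·37 + 1·14 + 2·7 + 2·12 = 52
  a_9 = 0·52 + 1·37 + 2·14 + 2·7 = 79
  a_10 = 0·79 + 1·52 + 2·37 + 2·14 = 154
  a_11 = 0·154 + 1·79 + 2·52 + 2·37 = 257
  a_12 = 0·257 + 1·154 + 2·79 + 2·52 = 416
  a_13 = 0·416 + 1·257 + 2·154 + 2·79 = 723

0,1,2,2 ; 723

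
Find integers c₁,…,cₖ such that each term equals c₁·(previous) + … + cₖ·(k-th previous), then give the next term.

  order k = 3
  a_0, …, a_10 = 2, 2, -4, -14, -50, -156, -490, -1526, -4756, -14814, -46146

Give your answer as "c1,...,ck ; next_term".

3,1,-2 ; -143740

  a_3 = 3·-4 + 1·2 + -2·2 = -14
  a_4 = 3·-14 + 1·-4 + -2·2 = -50
  a_5 = 3·-50 + 1·-14 + -2·-4 = -156
  a_6 = 3·-156 + 1·-50 + -2·-14 = -490
  a_7 = 3·-490 + 1·-156 + -2·-50 = -1526
  a_8 = 3·-1526 + 1·-490 + -2·-156 = -4756
  a_9 = 3·-4756 + 1·-1526 + -2·-490 = -14814
  a_10 = 3·-14814 + 1·-4756 + -2·-1526 = -46146
  a_11 = 3·-46146 + 1·-14814 + -2·-4756 = -143740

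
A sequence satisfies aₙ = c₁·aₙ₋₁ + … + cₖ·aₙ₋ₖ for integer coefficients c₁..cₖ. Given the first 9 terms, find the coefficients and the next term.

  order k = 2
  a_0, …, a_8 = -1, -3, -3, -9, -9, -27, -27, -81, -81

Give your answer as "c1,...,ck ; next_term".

0,3 ; -243

  a_2 = 0·-3 + 3·-1 = -3
  a_3 = 0·-3 + 3·-3 = -9
  a_4 = 0·-9 + 3·-3 = -9
  a_5 = 0·-9 + 3·-9 = -27
  a_6 = 0·-27 + 3·-9 = -27
  a_7 = 0·-27 + 3·-27 = -81
  a_8 = 0·-81 + 3·-27 = -81
  a_9 = 0·-81 + 3·-81 = -243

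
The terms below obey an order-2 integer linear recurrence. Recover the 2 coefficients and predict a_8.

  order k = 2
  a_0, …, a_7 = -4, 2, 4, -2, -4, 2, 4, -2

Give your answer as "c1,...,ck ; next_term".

  a_2 = 0·2 + -1·-4 = 4
  a_3 = 0·4 + -1·2 = -2
  a_4 = 0·-2 + -1·4 = -4
  a_5 = 0·-4 + -1·-2 = 2
  a_6 = 0·2 + -1·-4 = 4
  a_7 = 0·4 + -1·2 = -2
  a_8 = 0·-2 + -1·4 = -4

0,-1 ; -4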